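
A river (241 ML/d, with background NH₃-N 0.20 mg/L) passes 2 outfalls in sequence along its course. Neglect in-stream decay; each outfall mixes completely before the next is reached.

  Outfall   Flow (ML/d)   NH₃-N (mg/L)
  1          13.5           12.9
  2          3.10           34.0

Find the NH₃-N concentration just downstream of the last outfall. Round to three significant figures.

After outfall 1: Q = 241.0 + 13.50 = 254.5 ML/d; C = (241.0·0.2000 + 13.50·12.90)/254.5 = 0.8737 mg/L.
After outfall 2: Q = 254.5 + 3.100 = 257.6 ML/d; C = (254.5·0.8737 + 3.100·34.00)/257.6 = 1.272 mg/L.

1.27 mg/L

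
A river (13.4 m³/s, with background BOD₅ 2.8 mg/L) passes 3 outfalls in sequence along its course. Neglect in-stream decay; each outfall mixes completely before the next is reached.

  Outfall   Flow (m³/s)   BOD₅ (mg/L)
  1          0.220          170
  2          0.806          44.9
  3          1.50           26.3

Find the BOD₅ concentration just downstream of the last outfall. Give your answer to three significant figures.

9.45 mg/L

Outfall 1: combined Q = 13.62 m³/s; C = (13.40·2.800 + 0.2200·170.0)/13.62 = 5.501 mg/L.
Outfall 2: combined Q = 14.43 m³/s; C = (13.62·5.501 + 0.8060·44.90)/14.43 = 7.702 mg/L.
Outfall 3: combined Q = 15.93 m³/s; C = (14.43·7.702 + 1.500·26.30)/15.93 = 9.454 mg/L.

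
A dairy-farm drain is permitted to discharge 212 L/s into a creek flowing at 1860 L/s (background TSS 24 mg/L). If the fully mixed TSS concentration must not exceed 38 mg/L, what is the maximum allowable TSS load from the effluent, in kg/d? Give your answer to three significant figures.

2950 kg/d

Mass balance at the limit: 1860·24.00 + 212.0·Cₑ = 2072·38 → Cₑ = 160.8 mg/L.
212.0 L/s = 0.2120 m³/s. Load = 0.2120 m³/s × 160.8 g/m³ × 86 400 s/d = 2946 kg/d.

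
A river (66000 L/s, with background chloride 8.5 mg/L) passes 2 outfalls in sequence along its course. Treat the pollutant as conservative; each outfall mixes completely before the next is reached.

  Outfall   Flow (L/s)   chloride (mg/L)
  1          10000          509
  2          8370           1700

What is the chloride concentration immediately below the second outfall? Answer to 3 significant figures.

236 mg/L

Below outfall 1: Q → 76000 L/s, C = (66000·8.500 + 10000·509.0)/76000 = 74.36 mg/L.
Below outfall 2: Q → 84370 L/s, C = (76000·74.36 + 8370·1700)/84370 = 235.6 mg/L.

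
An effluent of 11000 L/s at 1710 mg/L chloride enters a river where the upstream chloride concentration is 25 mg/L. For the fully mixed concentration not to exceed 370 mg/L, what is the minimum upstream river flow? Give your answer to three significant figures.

Set C_mix = 370: (Q·25.00 + 11000·1710) / (Q + 11000) = 370
→ Q = 11000·(1710 − 370)/(370 − 25.00) = 42720 L/s.

42700 L/s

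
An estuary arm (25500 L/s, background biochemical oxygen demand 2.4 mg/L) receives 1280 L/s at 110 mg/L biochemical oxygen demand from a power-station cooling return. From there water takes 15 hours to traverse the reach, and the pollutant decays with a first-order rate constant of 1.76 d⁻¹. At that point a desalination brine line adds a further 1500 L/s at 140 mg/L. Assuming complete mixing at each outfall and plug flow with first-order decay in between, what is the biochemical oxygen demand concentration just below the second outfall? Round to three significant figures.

9.80 mg/L

Mass balance: C = (25500·2.400 + 1280·110.0) / 26780 = 202000/26780 = 7.543 mg/L; combined flow 26780 L/s.
First-order decay: C = 7.543·exp(−k·t) = 7.543·0.3329 = 2.511 mg/L.
Second outfall: C = (26780·2.511 + 1500·140.0)/28280 = 9.803 mg/L.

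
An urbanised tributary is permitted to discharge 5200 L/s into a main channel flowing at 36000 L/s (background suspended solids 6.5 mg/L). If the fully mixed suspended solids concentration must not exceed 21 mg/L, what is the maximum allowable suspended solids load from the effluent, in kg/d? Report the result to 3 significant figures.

Mass balance at the limit: 36000·6.500 + 5200·Cₑ = 41200·21 → Cₑ = 121.4 mg/L.
5200 L/s = 5.200 m³/s. Load = 5.200 m³/s × 121.4 g/m³ × 86 400 s/d = 54540 kg/d.

54500 kg/d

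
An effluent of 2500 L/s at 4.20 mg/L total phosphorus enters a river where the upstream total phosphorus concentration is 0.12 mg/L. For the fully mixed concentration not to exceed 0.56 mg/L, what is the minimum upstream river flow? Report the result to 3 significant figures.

Set C_mix = 0.56: (Q·0.1200 + 2500·4.200) / (Q + 2500) = 0.56
→ Q = 2500·(4.200 − 0.56)/(0.56 − 0.1200) = 20680 L/s.

20700 L/s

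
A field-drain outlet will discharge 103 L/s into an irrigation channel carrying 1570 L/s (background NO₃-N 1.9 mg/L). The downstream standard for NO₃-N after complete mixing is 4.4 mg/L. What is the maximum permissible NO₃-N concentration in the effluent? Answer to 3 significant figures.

42.5 mg/L

At the limit, (Qr·Cr + Qe·Cₑ)/(Qr + Qe) = 4.4:
Cₑ = (1673·4.4 − 1570·1.900) / 103.0 = 42.51 mg/L.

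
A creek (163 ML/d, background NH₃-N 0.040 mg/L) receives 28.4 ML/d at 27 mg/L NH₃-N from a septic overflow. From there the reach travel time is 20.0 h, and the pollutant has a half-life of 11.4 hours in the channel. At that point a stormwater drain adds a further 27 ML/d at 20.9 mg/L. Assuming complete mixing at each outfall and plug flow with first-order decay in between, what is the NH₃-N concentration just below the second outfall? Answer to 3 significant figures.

3.63 mg/L

Mass balance: C = (163.0·0.04000 + 28.40·27.00) / 191.4 = 773.3/191.4 = 4.040 mg/L; combined flow 191.4 ML/d.
Half-life 11.4 h → k = ln 2 / 11.4 = 0.06080 h⁻¹ = 1.459 d⁻¹.
Decay over the reach: 4.040·exp(−kt) = 4.040·0.2964 = 1.198 mg/L.
At the second outfall, C = (191.4·1.198 + 27.00·20.90) / (191.4 + 27.00) = 3.633 mg/L.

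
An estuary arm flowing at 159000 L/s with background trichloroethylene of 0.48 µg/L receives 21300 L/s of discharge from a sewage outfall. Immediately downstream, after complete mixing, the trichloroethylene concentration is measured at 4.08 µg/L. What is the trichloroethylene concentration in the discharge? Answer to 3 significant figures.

31.0 µg/L

Mass balance: 159000·0.4800 + 21300·Cₑ = 180300·4.080
→ Cₑ = (180300·4.080 − 159000·0.4800) / 21300 = 30.95 µg/L.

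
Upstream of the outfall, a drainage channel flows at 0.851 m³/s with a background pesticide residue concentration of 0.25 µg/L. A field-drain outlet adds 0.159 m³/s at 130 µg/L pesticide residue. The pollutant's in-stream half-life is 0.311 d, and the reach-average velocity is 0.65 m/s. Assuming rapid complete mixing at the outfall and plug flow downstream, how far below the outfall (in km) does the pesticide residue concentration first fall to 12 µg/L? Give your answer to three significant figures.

13.7 km

After mixing, C = (0.8510·0.2500 + 0.1590·130.0) / 1.010 = 20.88/1.010 = 20.68 µg/L.
Half-life 0.311 d → k = ln 2 / 0.311 = 2.229 d⁻¹.
Set 20.68·exp(−k·t) = 12 → t = ln(20.68/12)/k = 21090 s = 5.859 h.
Distance = v·t = 0.65·21090 = 13710 m = 13.71 km.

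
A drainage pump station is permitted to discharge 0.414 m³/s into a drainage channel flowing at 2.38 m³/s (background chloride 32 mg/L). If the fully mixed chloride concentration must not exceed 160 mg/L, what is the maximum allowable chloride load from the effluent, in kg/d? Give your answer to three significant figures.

32000 kg/d

Mass balance at the limit: 2.380·32.00 + 0.4140·Cₑ = 2.794·160 → Cₑ = 895.8 mg/L.
Load = 0.4140 m³/s × 895.8 g/m³ × 86 400 s/d = 32040 kg/d.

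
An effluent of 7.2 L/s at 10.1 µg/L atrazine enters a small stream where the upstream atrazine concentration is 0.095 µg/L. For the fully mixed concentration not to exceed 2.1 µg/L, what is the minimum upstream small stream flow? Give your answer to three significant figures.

28.7 L/s

Set C_mix = 2.1: (Q·0.09500 + 7.200·10.10) / (Q + 7.200) = 2.1
→ Q = 7.200·(10.10 − 2.1)/(2.1 − 0.09500) = 28.73 L/s.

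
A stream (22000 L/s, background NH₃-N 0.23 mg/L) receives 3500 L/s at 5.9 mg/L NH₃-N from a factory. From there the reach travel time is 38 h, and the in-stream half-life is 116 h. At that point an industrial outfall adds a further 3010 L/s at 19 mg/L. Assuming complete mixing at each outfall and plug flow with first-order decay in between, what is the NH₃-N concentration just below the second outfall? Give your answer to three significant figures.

Mass balance: C = (22000·0.2300 + 3500·5.900) / 25500 = 25710/25500 = 1.008 mg/L; combined flow 25500 L/s.
Half-life 116 h → k = ln 2 / 116 = 0.005975 h⁻¹ = 0.1434 d⁻¹.
First-order decay: C = 1.008·exp(−k·t) = 1.008·0.7969 = 0.8034 mg/L.
Second outfall: C = (25500·0.8034 + 3010·19.00)/28510 = 2.725 mg/L.

2.72 mg/L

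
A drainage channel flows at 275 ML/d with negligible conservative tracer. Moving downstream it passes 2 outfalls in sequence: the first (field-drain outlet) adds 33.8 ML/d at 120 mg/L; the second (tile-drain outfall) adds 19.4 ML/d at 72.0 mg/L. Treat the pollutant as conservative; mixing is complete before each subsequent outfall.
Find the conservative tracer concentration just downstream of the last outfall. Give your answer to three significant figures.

After outfall 1: Q = 275.0 + 33.80 = 308.8 ML/d; C = (275.0·0 + 33.80·120.0)/308.8 = 13.13 mg/L.
After outfall 2: Q = 308.8 + 19.40 = 328.2 ML/d; C = (308.8·13.13 + 19.40·72.00)/328.2 = 16.61 mg/L.

16.6 mg/L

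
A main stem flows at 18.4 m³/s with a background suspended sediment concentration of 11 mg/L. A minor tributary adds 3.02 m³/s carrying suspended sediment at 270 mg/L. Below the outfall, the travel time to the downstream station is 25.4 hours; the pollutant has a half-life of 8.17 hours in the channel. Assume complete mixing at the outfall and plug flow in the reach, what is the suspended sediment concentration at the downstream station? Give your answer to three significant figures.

5.51 mg/L

Conservation of mass: C = (18.40·11.00 + 3.020·270.0) / 21.42 = 1018/21.42 = 47.52 mg/L.
Half-life 8.17 h → k = ln 2 / 8.17 = 0.08484 h⁻¹ = 2.036 d⁻¹.
Applying C = C₀e^(−kt): 47.52 × 0.1159 = 5.508 mg/L.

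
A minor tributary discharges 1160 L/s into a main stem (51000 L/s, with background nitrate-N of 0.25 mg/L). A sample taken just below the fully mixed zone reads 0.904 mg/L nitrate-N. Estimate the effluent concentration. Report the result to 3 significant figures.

Mass balance: 51000·0.2500 + 1160·Cₑ = 52160·0.9040
→ Cₑ = (52160·0.9040 − 51000·0.2500) / 1160 = 29.66 mg/L.

29.7 mg/L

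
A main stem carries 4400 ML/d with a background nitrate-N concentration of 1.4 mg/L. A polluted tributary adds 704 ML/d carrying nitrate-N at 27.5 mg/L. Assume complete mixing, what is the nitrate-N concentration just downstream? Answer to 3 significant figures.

5.00 mg/L

Mass balance: C = (4400·1.400 + 704.0·27.50) / 5104 = 25520/5104 = 5.000 mg/L.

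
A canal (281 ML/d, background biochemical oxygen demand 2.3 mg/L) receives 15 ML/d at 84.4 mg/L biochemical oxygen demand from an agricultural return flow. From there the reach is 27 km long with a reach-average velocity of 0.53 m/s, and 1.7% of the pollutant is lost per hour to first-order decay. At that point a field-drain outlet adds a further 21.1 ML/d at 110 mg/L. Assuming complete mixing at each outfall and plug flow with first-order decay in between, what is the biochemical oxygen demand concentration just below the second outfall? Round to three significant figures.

Conservation of mass: C = (281.0·2.300 + 15.00·84.40) / 296.0 = 1912/296.0 = 6.460 mg/L; combined flow 296.0 ML/d.
Travel time t = 27·1000 / 0.53 = 50940 s = 14.15 h.
1.7%/h lost → k = −ln(1 − 0.017) = 0.01715 h⁻¹.
Applying C = C₀e^(−kt): 6.460 × 0.7846 = 5.069 mg/L.
At the second outfall, C = (296.0·5.069 + 21.10·110.0) / (296.0 + 21.10) = 12.05 mg/L.

12.1 mg/L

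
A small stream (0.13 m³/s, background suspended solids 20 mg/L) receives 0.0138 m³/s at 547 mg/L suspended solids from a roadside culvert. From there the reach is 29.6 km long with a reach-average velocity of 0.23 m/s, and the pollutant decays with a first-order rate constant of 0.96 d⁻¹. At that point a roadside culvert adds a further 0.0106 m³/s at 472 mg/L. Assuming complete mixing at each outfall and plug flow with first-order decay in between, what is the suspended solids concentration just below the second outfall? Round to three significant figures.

After mixing, C = (0.1300·20.00 + 0.01380·547.0) / 0.1438 = 10.15/0.1438 = 70.57 mg/L; combined flow 0.1438 m³/s.
Travel time t = 29.6·1000 / 0.23 = 128700 s = 35.75 h.
Decay over the reach: 70.57·exp(−kt) = 70.57·0.2393 = 16.89 mg/L.
Second outfall: C = (0.1438·16.89 + 0.01060·472.0)/0.1544 = 48.13 mg/L.

48.1 mg/L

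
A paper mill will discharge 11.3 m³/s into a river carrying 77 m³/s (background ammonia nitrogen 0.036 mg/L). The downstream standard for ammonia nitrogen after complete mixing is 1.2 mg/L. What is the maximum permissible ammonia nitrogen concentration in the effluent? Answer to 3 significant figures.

At the limit, (Qr·Cr + Qe·Cₑ)/(Qr + Qe) = 1.2:
Cₑ = (88.30·1.2 − 77.00·0.03600) / 11.30 = 9.132 mg/L.

9.13 mg/L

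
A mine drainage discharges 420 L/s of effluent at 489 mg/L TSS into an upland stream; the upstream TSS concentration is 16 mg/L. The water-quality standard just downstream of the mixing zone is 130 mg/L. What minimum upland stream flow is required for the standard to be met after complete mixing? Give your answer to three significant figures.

Set C_mix = 130: (Q·16.00 + 420.0·489.0) / (Q + 420.0) = 130
→ Q = 420.0·(489.0 − 130)/(130 − 16.00) = 1323 L/s.

1320 L/s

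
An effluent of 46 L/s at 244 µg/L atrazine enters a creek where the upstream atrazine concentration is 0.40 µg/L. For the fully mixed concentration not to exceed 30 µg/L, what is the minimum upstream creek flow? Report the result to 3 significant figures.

Set C_mix = 30: (Q·0.4000 + 46.00·244.0) / (Q + 46.00) = 30
→ Q = 46.00·(244.0 − 30)/(30 − 0.4000) = 332.6 L/s.

333 L/s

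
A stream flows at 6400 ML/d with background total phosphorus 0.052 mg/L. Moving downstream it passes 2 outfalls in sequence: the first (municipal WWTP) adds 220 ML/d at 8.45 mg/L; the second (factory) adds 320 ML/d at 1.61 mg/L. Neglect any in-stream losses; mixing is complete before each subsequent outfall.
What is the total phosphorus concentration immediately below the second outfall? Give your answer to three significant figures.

0.390 mg/L

Below outfall 1: Q → 6620 ML/d, C = (6400·0.05200 + 220.0·8.450)/6620 = 0.3311 mg/L.
Below outfall 2: Q → 6940 ML/d, C = (6620·0.3311 + 320.0·1.610)/6940 = 0.3901 mg/L.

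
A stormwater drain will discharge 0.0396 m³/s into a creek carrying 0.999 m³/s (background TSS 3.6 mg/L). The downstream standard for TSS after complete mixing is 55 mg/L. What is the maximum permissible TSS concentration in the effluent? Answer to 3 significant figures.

1350 mg/L

At the limit, (Qr·Cr + Qe·Cₑ)/(Qr + Qe) = 55:
Cₑ = (1.039·55 − 0.9990·3.600) / 0.03960 = 1352 mg/L.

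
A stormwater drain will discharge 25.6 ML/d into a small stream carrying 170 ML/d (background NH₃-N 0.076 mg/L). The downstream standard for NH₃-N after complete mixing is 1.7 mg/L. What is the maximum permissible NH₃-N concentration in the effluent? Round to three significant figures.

12.5 mg/L

At the limit, (Qr·Cr + Qe·Cₑ)/(Qr + Qe) = 1.7:
Cₑ = (195.6·1.7 − 170.0·0.07600) / 25.60 = 12.48 mg/L.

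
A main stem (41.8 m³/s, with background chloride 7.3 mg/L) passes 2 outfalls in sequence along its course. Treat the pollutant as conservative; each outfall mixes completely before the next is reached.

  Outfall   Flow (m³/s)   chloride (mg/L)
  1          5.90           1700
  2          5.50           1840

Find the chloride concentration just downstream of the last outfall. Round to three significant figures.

384 mg/L

Outfall 1: combined Q = 47.70 m³/s; C = (41.80·7.300 + 5.900·1700)/47.70 = 216.7 mg/L.
Outfall 2: combined Q = 53.20 m³/s; C = (47.70·216.7 + 5.500·1840)/53.20 = 384.5 mg/L.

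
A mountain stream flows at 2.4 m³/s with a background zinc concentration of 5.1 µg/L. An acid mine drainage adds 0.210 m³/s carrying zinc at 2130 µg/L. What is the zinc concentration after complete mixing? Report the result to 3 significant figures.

176 µg/L

Mass balance: C = (2.400·5.100 + 0.2100·2130) / 2.610 = 459.5/2.610 = 176.1 µg/L.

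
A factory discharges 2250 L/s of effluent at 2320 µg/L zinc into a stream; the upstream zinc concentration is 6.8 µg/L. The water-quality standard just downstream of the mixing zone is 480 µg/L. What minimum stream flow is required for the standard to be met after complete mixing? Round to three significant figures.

Set C_mix = 480: (Q·6.800 + 2250·2320) / (Q + 2250) = 480
→ Q = 2250·(2320 − 480)/(480 − 6.800) = 8749 L/s.

8750 L/s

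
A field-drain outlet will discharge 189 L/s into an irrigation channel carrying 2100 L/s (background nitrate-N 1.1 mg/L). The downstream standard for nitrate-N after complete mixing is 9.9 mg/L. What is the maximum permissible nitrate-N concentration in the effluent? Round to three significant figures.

108 mg/L

At the limit, (Qr·Cr + Qe·Cₑ)/(Qr + Qe) = 9.9:
Cₑ = (2289·9.9 − 2100·1.100) / 189.0 = 107.7 mg/L.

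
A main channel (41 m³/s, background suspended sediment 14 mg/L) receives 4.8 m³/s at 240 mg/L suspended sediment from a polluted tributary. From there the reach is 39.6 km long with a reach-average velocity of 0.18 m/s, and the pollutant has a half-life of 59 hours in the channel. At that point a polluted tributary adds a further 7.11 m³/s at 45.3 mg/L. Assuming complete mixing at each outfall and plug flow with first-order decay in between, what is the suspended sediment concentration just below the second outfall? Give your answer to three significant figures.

22.0 mg/L

After mixing, C = (41.00·14.00 + 4.800·240.0) / 45.80 = 1726/45.80 = 37.69 mg/L; combined flow 45.80 m³/s.
Travel time t = 39.6·1000 / 0.18 = 220000 s = 61.11 h.
Half-life 59 h → k = ln 2 / 59 = 0.01175 h⁻¹ = 0.2820 d⁻¹.
First-order decay: C = 37.69·exp(−k·t) = 37.69·0.4878 = 18.38 mg/L.
At the second outfall, C = (45.80·18.38 + 7.110·45.30) / (45.80 + 7.110) = 22.00 mg/L.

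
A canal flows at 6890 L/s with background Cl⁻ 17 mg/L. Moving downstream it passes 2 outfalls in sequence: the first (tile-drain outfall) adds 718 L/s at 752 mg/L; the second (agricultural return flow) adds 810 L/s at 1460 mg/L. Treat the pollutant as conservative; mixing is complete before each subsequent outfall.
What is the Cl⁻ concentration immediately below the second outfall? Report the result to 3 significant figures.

Outfall 1: combined Q = 7608 L/s; C = (6890·17.00 + 718.0·752.0)/7608 = 86.37 mg/L.
Outfall 2: combined Q = 8418 L/s; C = (7608·86.37 + 810.0·1460)/8418 = 218.5 mg/L.

219 mg/L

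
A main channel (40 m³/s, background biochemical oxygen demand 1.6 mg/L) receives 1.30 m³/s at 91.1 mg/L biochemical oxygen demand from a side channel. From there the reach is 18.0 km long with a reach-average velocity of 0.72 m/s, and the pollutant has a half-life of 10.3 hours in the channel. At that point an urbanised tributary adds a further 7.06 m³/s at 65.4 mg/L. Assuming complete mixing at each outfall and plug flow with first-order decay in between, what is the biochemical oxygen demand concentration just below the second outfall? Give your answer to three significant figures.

Mass balance: C = (40.00·1.600 + 1.300·91.10) / 41.30 = 182.4/41.30 = 4.417 mg/L; combined flow 41.30 m³/s.
Travel time t = 18.0·1000 / 0.72 = 25000 s = 6.944 h.
Half-life 10.3 h → k = ln 2 / 10.3 = 0.06730 h⁻¹ = 1.615 d⁻¹.
Applying C = C₀e^(−kt): 4.417 × 0.6267 = 2.768 mg/L.
Second outfall: C = (41.30·2.768 + 7.060·65.40)/48.36 = 11.91 mg/L.

11.9 mg/L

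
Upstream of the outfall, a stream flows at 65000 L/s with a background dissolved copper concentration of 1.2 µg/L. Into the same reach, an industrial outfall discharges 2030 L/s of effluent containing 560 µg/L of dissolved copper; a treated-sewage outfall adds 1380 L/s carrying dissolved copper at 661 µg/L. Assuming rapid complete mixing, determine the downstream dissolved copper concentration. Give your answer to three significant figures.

Mass balance: C = (65000·1.200 + 2030·560.0 + 1380·661.0) / 68410 = 2127000/68410 = 31.09 µg/L.

31.1 µg/L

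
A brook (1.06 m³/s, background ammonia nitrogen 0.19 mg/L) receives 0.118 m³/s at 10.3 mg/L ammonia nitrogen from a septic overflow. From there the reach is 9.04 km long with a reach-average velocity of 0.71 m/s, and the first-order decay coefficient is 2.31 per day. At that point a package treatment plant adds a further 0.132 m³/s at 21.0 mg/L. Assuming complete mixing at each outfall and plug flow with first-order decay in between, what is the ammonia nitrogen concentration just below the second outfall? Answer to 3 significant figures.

Mixed concentration C = ΣQC/ΣQ = (1.060·0.1900 + 0.1180·10.30) / 1.178 = 1.417/1.178 = 1.203 mg/L; combined flow 1.178 m³/s.
Travel time t = 9.04·1000 / 0.71 = 12730 s = 3.537 h.
Applying C = C₀e^(−kt): 1.203 × 0.7115 = 0.8557 mg/L.
At the second outfall, C = (1.178·0.8557 + 0.1320·21.00) / (1.178 + 0.1320) = 2.886 mg/L.

2.89 mg/L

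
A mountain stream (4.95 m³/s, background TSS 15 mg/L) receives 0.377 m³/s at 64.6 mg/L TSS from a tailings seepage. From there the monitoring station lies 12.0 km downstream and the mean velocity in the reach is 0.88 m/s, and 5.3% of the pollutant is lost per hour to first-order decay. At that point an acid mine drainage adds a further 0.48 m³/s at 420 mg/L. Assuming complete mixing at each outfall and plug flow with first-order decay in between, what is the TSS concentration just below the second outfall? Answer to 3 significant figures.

48.5 mg/L

Conservation of mass: C = (4.950·15.00 + 0.3770·64.60) / 5.327 = 98.60/5.327 = 18.51 mg/L; combined flow 5.327 m³/s.
Travel time t = 12.0·1000 / 0.88 = 13640 s = 3.788 h.
5.3%/h lost → k = −ln(1 − 0.053) = 0.05446 h⁻¹.
After decay, C = 18.51 × e^(−kt) = 18.51 × 0.8136 = 15.06 mg/L.
At the second outfall, C = (5.327·15.06 + 0.4800·420.0) / (5.327 + 0.4800) = 48.53 mg/L.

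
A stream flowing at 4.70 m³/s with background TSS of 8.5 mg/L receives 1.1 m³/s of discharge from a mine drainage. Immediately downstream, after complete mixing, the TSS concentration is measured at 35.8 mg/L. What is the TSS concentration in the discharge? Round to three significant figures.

152 mg/L

Mass balance: 4.700·8.500 + 1.100·Cₑ = 5.800·35.80
→ Cₑ = (5.800·35.80 − 4.700·8.500) / 1.100 = 152.4 mg/L.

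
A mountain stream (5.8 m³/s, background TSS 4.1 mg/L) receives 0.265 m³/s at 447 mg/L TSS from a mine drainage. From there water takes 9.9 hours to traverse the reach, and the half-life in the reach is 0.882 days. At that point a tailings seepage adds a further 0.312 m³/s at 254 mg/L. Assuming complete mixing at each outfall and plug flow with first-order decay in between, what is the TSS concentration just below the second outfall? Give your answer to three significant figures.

Mass balance: C = (5.800·4.100 + 0.2650·447.0) / 6.065 = 142.2/6.065 = 23.45 mg/L; combined flow 6.065 m³/s.
Half-life 0.882 d → k = ln 2 / 0.882 = 0.7859 d⁻¹.
Decay over the reach: 23.45·exp(−kt) = 23.45·0.7231 = 16.96 mg/L.
Second outfall: C = (6.065·16.96 + 0.3120·254.0)/6.377 = 28.56 mg/L.

28.6 mg/L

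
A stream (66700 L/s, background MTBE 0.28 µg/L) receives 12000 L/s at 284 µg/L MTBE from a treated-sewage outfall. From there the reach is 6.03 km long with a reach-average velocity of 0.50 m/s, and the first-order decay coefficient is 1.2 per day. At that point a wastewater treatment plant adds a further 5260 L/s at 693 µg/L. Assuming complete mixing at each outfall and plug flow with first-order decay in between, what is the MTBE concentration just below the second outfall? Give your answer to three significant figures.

77.9 µg/L

Conservation of mass: C = (66700·0.2800 + 12000·284.0) / 78700 = 3427000/78700 = 43.54 µg/L; combined flow 78700 L/s.
Travel time t = 6.03·1000 / 0.50 = 12060 s = 3.350 h.
Decay over the reach: 43.54·exp(−kt) = 43.54·0.8458 = 36.83 µg/L.
Second outfall: C = (78700·36.83 + 5260·693.0)/83960 = 77.93 µg/L.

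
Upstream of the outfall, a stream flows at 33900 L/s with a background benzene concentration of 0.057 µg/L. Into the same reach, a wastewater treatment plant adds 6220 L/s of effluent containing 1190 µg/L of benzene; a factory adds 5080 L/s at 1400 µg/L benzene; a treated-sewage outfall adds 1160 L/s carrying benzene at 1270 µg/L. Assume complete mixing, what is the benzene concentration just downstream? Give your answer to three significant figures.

345 µg/L

Mass balance: C = (33900·0.05700 + 6220·1190 + 5080·1400 + 1160·1270) / 46360 = 15990000/46360 = 344.9 µg/L.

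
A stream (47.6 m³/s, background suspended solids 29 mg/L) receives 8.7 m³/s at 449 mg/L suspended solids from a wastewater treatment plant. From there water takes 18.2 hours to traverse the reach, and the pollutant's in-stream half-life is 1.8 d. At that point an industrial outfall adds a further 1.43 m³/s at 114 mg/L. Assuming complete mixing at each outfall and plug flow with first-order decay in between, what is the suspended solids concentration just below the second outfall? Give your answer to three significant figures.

Conservation of mass: C = (47.60·29.00 + 8.700·449.0) / 56.30 = 5287/56.30 = 93.90 mg/L; combined flow 56.30 m³/s.
Half-life 1.8 d → k = ln 2 / 1.8 = 0.3851 d⁻¹.
First-order decay: C = 93.90·exp(−k·t) = 93.90·0.7468 = 70.12 mg/L.
Second outfall: C = (56.30·70.12 + 1.430·114.0)/57.73 = 71.21 mg/L.

71.2 mg/L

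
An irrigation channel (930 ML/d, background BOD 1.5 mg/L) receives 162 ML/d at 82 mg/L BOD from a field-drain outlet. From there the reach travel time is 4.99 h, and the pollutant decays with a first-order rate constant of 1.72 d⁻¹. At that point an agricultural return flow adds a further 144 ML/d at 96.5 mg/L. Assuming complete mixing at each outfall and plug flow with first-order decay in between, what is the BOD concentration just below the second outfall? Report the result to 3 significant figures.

19.5 mg/L

Mass balance: C = (930.0·1.500 + 162.0·82.00) / 1092 = 14680/1092 = 13.44 mg/L; combined flow 1092 ML/d.
Decay over the reach: 13.44·exp(−kt) = 13.44·0.6993 = 9.401 mg/L.
Second outfall: C = (1092·9.401 + 144.0·96.50)/1236 = 19.55 mg/L.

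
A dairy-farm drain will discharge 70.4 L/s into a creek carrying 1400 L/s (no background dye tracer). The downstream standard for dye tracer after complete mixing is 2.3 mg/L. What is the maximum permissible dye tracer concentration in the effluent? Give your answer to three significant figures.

48.0 mg/L

At the limit, (Qr·Cr + Qe·Cₑ)/(Qr + Qe) = 2.3:
Cₑ = (1470·2.3 − 1400·0) / 70.40 = 48.04 mg/L.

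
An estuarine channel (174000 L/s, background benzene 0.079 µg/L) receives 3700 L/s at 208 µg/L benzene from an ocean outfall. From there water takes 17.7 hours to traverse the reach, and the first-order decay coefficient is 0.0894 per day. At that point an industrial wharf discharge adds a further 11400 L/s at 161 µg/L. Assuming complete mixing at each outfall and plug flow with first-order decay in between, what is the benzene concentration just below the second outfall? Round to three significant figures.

13.6 µg/L

Flow-weighted average: C = (174000·0.07900 + 3700·208.0) / 177700 = 783300/177700 = 4.408 µg/L; combined flow 177700 L/s.
First-order decay: C = 4.408·exp(−k·t) = 4.408·0.9362 = 4.127 µg/L.
At the second outfall, C = (177700·4.127 + 11400·161.0) / (177700 + 11400) = 13.58 µg/L.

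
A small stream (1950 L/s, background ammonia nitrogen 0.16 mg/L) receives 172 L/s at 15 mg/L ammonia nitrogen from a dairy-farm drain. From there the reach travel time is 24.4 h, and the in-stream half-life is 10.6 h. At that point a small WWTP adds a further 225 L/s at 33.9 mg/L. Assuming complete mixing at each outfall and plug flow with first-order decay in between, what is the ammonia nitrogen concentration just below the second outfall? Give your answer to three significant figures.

3.50 mg/L

Conservation of mass: C = (1950·0.1600 + 172.0·15.00) / 2122 = 2892/2122 = 1.363 mg/L; combined flow 2122 L/s.
Half-life 10.6 h → k = ln 2 / 10.6 = 0.06539 h⁻¹ = 1.569 d⁻¹.
First-order decay: C = 1.363·exp(−k·t) = 1.363·0.2028 = 0.2764 mg/L.
Second outfall: C = (2122·0.2764 + 225.0·33.90)/2347 = 3.500 mg/L.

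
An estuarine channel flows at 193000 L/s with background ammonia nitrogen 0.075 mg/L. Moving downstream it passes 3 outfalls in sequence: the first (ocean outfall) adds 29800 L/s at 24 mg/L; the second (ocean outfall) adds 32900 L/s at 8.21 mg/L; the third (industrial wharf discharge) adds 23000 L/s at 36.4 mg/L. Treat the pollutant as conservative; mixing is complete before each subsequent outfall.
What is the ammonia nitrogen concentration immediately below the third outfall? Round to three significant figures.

After outfall 1: Q = 193000 + 29800 = 222800 L/s; C = (193000·0.07500 + 29800·24.00)/222800 = 3.275 mg/L.
After outfall 2: Q = 222800 + 32900 = 255700 L/s; C = (222800·3.275 + 32900·8.210)/255700 = 3.910 mg/L.
After outfall 3: Q = 255700 + 23000 = 278700 L/s; C = (255700·3.910 + 23000·36.40)/278700 = 6.591 mg/L.

6.59 mg/L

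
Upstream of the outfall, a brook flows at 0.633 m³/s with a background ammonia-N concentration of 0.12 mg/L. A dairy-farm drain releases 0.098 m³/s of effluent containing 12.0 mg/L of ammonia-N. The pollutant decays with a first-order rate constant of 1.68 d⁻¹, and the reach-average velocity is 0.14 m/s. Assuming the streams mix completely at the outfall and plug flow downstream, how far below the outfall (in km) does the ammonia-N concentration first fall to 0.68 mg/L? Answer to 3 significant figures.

6.65 km

Conservation of mass: C = (0.6330·0.1200 + 0.09800·12.00) / 0.7310 = 1.252/0.7310 = 1.713 mg/L.
Set 1.713·exp(−k·t) = 0.68 → t = ln(1.713/0.68)/k = 47510 s = 13.20 h.
Distance = v·t = 0.14·47510 = 6651 m = 6.651 km.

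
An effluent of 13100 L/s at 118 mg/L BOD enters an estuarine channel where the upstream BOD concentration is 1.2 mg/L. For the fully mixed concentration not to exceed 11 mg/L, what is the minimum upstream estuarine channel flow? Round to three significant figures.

Set C_mix = 11: (Q·1.200 + 13100·118.0) / (Q + 13100) = 11
→ Q = 13100·(118.0 − 11)/(11 − 1.200) = 143000 L/s.

143000 L/s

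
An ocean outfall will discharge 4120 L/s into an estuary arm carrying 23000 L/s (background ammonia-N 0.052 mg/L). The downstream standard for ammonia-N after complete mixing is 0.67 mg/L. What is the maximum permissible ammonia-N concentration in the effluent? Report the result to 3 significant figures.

At the limit, (Qr·Cr + Qe·Cₑ)/(Qr + Qe) = 0.67:
Cₑ = (27120·0.67 − 23000·0.05200) / 4120 = 4.120 mg/L.

4.12 mg/L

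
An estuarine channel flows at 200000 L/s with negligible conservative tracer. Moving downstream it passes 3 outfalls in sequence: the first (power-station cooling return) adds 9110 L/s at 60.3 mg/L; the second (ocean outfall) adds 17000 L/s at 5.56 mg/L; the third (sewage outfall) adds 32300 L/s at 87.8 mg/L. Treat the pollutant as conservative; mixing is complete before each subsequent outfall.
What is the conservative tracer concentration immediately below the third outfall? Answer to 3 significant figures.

13.5 mg/L

Below outfall 1: Q → 209100 L/s, C = (200000·0 + 9110·60.30)/209100 = 2.627 mg/L.
Below outfall 2: Q → 226100 L/s, C = (209100·2.627 + 17000·5.560)/226100 = 2.848 mg/L.
Below outfall 3: Q → 258400 L/s, C = (226100·2.848 + 32300·87.80)/258400 = 13.47 mg/L.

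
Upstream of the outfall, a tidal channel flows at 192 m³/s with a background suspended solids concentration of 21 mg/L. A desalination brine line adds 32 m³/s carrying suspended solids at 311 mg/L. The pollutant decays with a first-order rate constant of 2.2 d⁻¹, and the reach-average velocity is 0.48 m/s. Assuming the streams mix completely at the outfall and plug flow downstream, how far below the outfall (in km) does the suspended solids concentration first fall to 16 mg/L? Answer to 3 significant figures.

25.7 km

After mixing, C = (192.0·21.00 + 32.00·311.0) / 224.0 = 13980/224.0 = 62.43 mg/L.
Set 62.43·exp(−k·t) = 16 → t = ln(62.43/16)/k = 53470 s = 14.85 h.
Distance = v·t = 0.48·53470 = 25660 m = 25.66 km.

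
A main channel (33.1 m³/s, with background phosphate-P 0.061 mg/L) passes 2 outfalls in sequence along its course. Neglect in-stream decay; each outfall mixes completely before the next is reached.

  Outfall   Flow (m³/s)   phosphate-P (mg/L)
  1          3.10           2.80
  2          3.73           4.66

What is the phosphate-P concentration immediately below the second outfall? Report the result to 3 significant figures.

Below outfall 1: Q → 36.20 m³/s, C = (33.10·0.06100 + 3.100·2.800)/36.20 = 0.2956 mg/L.
Below outfall 2: Q → 39.93 m³/s, C = (36.20·0.2956 + 3.730·4.660)/39.93 = 0.7033 mg/L.

0.703 mg/L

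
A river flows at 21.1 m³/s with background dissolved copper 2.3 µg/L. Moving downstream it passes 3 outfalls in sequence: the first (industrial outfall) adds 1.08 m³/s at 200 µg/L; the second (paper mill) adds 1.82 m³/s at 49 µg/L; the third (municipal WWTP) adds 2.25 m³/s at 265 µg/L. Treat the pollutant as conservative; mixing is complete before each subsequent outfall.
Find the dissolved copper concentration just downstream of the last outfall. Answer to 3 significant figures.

After outfall 1: Q = 21.10 + 1.080 = 22.18 m³/s; C = (21.10·2.300 + 1.080·200.0)/22.18 = 11.93 µg/L.
After outfall 2: Q = 22.18 + 1.820 = 24.00 m³/s; C = (22.18·11.93 + 1.820·49.00)/24.00 = 14.74 µg/L.
After outfall 3: Q = 24.00 + 2.250 = 26.25 m³/s; C = (24.00·14.74 + 2.250·265.0)/26.25 = 36.19 µg/L.

36.2 µg/L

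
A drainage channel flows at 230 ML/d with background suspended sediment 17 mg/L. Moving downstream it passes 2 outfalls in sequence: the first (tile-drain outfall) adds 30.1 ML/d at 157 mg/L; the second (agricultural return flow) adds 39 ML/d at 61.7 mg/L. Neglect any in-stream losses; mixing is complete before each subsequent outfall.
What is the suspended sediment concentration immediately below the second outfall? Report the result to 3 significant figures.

36.9 mg/L

Outfall 1: combined Q = 260.1 ML/d; C = (230.0·17.00 + 30.10·157.0)/260.1 = 33.20 mg/L.
Outfall 2: combined Q = 299.1 ML/d; C = (260.1·33.20 + 39.00·61.70)/299.1 = 36.92 mg/L.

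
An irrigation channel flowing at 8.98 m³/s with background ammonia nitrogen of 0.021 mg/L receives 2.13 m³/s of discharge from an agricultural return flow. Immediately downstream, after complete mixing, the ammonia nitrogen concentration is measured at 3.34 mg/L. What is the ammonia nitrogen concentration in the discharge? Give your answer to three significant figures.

17.3 mg/L

Mass balance: 8.980·0.02100 + 2.130·Cₑ = 11.11·3.340
→ Cₑ = (11.11·3.340 − 8.980·0.02100) / 2.130 = 17.33 mg/L.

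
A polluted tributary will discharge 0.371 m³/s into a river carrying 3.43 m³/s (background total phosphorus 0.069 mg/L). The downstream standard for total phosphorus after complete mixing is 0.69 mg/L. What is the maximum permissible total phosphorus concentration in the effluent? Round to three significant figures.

At the limit, (Qr·Cr + Qe·Cₑ)/(Qr + Qe) = 0.69:
Cₑ = (3.801·0.69 − 3.430·0.06900) / 0.3710 = 6.431 mg/L.

6.43 mg/L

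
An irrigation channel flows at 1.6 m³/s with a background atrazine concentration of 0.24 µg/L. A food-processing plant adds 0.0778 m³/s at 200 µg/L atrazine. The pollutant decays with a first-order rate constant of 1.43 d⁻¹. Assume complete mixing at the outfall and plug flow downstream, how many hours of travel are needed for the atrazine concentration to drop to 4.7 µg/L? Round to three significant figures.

Flow-weighted average: C = (1.600·0.2400 + 0.07780·200.0) / 1.678 = 15.94/1.678 = 9.503 µg/L.
9.503·exp(−k·t) = 4.7 → t = ln(9.503/4.7)/k = 42540 s = 11.82 h.

11.8 h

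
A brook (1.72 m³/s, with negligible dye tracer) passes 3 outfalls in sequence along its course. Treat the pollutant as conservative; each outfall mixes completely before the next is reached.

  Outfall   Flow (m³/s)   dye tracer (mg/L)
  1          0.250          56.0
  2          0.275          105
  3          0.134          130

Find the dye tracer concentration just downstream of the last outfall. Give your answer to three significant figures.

25.3 mg/L

Below outfall 1: Q → 1.970 m³/s, C = (1.720·0 + 0.2500·56.00)/1.970 = 7.107 mg/L.
Below outfall 2: Q → 2.245 m³/s, C = (1.970·7.107 + 0.2750·105.0)/2.245 = 19.10 mg/L.
Below outfall 3: Q → 2.379 m³/s, C = (2.245·19.10 + 0.1340·130.0)/2.379 = 25.34 mg/L.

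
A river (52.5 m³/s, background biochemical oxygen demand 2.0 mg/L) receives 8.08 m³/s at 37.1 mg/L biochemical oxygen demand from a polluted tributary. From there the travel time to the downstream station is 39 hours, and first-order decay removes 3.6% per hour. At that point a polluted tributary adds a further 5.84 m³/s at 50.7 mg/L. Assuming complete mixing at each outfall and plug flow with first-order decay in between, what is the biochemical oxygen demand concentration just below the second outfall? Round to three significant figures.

5.92 mg/L

Flow-weighted average: C = (52.50·2.000 + 8.080·37.10) / 60.58 = 404.8/60.58 = 6.682 mg/L; combined flow 60.58 m³/s.
3.6%/h lost → k = −ln(1 − 0.036) = 0.03666 h⁻¹.
Decay over the reach: 6.682·exp(−kt) = 6.682·0.2393 = 1.599 mg/L.
Second outfall: C = (60.58·1.599 + 5.840·50.70)/66.42 = 5.916 mg/L.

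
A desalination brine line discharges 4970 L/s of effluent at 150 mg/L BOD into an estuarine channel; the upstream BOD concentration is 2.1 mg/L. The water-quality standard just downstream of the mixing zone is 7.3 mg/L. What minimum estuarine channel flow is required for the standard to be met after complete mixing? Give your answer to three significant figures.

Set C_mix = 7.3: (Q·2.100 + 4970·150.0) / (Q + 4970) = 7.3
→ Q = 4970·(150.0 − 7.3)/(7.3 − 2.100) = 136400 L/s.

136000 L/s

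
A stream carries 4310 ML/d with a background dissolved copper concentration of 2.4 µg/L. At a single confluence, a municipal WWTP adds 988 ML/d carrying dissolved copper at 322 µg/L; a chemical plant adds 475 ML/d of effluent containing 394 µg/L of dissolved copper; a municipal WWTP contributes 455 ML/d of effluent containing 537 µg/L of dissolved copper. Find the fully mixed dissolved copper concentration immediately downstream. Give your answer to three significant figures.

Mass balance: C = (4310·2.400 + 988.0·322.0 + 475.0·394.0 + 455.0·537.0) / 6228 = 760000/6228 = 122.0 µg/L.

122 µg/L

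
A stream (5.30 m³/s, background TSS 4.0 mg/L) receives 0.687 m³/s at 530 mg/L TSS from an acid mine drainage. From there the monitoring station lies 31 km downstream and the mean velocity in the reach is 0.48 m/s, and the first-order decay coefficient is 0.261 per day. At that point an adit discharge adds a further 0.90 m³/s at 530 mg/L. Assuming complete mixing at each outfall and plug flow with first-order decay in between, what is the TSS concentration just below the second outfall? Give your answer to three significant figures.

115 mg/L

Mixed concentration C = ΣQC/ΣQ = (5.300·4.000 + 0.6870·530.0) / 5.987 = 385.3/5.987 = 64.36 mg/L; combined flow 5.987 m³/s.
Travel time t = 31·1000 / 0.48 = 64580 s = 17.94 h.
After decay, C = 64.36 × e^(−kt) = 64.36 × 0.8228 = 52.95 mg/L.
At the second outfall, C = (5.987·52.95 + 0.9000·530.0) / (5.987 + 0.9000) = 115.3 mg/L.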